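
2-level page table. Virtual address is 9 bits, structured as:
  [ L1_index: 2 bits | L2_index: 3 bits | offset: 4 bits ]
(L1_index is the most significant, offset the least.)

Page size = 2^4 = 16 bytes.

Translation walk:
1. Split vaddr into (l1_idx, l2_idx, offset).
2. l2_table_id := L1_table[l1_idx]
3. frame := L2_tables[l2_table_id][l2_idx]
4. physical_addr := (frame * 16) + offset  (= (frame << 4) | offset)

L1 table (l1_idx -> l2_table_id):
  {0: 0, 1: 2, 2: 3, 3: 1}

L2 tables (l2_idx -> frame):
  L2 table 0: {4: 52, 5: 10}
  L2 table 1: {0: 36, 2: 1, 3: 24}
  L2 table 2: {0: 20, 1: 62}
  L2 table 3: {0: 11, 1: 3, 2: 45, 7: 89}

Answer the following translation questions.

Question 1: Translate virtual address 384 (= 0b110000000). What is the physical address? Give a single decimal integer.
Answer: 576

Derivation:
vaddr = 384 = 0b110000000
Split: l1_idx=3, l2_idx=0, offset=0
L1[3] = 1
L2[1][0] = 36
paddr = 36 * 16 + 0 = 576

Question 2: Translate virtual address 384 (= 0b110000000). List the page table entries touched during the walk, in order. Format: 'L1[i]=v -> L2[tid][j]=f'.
Answer: L1[3]=1 -> L2[1][0]=36

Derivation:
vaddr = 384 = 0b110000000
Split: l1_idx=3, l2_idx=0, offset=0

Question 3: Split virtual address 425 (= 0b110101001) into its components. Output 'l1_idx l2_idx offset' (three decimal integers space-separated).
Answer: 3 2 9

Derivation:
vaddr = 425 = 0b110101001
  top 2 bits -> l1_idx = 3
  next 3 bits -> l2_idx = 2
  bottom 4 bits -> offset = 9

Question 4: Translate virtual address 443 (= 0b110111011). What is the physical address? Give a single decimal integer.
Answer: 395

Derivation:
vaddr = 443 = 0b110111011
Split: l1_idx=3, l2_idx=3, offset=11
L1[3] = 1
L2[1][3] = 24
paddr = 24 * 16 + 11 = 395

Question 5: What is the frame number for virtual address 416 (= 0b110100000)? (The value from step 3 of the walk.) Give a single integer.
vaddr = 416: l1_idx=3, l2_idx=2
L1[3] = 1; L2[1][2] = 1

Answer: 1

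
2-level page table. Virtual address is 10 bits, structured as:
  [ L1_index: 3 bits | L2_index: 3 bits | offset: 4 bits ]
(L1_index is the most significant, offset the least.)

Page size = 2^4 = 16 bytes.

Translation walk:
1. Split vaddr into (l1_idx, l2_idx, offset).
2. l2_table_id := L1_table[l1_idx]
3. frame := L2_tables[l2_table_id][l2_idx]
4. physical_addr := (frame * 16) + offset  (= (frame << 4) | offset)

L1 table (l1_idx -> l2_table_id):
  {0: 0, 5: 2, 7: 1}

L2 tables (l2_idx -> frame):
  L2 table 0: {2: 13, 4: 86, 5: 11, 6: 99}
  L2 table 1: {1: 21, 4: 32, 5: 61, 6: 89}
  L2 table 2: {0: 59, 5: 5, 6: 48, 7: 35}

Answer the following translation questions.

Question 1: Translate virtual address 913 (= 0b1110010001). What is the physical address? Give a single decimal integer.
vaddr = 913 = 0b1110010001
Split: l1_idx=7, l2_idx=1, offset=1
L1[7] = 1
L2[1][1] = 21
paddr = 21 * 16 + 1 = 337

Answer: 337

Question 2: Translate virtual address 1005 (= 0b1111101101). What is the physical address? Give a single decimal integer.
vaddr = 1005 = 0b1111101101
Split: l1_idx=7, l2_idx=6, offset=13
L1[7] = 1
L2[1][6] = 89
paddr = 89 * 16 + 13 = 1437

Answer: 1437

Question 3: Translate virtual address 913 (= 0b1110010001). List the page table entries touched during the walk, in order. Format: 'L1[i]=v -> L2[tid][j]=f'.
vaddr = 913 = 0b1110010001
Split: l1_idx=7, l2_idx=1, offset=1

Answer: L1[7]=1 -> L2[1][1]=21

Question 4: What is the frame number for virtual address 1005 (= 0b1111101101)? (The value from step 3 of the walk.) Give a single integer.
vaddr = 1005: l1_idx=7, l2_idx=6
L1[7] = 1; L2[1][6] = 89

Answer: 89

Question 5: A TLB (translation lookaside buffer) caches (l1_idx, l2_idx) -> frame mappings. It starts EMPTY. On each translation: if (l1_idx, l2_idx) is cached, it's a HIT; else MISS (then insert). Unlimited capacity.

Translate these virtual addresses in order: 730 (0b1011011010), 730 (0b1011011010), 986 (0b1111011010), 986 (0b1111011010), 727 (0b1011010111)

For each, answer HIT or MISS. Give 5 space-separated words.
vaddr=730: (5,5) not in TLB -> MISS, insert
vaddr=730: (5,5) in TLB -> HIT
vaddr=986: (7,5) not in TLB -> MISS, insert
vaddr=986: (7,5) in TLB -> HIT
vaddr=727: (5,5) in TLB -> HIT

Answer: MISS HIT MISS HIT HIT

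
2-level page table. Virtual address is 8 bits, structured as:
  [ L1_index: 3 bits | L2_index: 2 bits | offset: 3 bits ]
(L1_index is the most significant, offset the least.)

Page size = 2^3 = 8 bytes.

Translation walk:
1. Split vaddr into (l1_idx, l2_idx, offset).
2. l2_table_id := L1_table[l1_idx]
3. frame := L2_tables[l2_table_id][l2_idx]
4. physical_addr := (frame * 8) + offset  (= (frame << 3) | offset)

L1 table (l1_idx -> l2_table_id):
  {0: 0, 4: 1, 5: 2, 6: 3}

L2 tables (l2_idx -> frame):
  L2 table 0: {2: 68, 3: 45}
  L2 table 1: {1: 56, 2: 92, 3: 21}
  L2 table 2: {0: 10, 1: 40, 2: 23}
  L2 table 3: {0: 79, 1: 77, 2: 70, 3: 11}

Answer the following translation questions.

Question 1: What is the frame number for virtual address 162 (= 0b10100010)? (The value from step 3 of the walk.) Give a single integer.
Answer: 10

Derivation:
vaddr = 162: l1_idx=5, l2_idx=0
L1[5] = 2; L2[2][0] = 10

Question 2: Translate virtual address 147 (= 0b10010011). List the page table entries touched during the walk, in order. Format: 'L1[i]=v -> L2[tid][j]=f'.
vaddr = 147 = 0b10010011
Split: l1_idx=4, l2_idx=2, offset=3

Answer: L1[4]=1 -> L2[1][2]=92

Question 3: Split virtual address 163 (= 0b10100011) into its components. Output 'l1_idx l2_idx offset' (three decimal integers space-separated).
Answer: 5 0 3

Derivation:
vaddr = 163 = 0b10100011
  top 3 bits -> l1_idx = 5
  next 2 bits -> l2_idx = 0
  bottom 3 bits -> offset = 3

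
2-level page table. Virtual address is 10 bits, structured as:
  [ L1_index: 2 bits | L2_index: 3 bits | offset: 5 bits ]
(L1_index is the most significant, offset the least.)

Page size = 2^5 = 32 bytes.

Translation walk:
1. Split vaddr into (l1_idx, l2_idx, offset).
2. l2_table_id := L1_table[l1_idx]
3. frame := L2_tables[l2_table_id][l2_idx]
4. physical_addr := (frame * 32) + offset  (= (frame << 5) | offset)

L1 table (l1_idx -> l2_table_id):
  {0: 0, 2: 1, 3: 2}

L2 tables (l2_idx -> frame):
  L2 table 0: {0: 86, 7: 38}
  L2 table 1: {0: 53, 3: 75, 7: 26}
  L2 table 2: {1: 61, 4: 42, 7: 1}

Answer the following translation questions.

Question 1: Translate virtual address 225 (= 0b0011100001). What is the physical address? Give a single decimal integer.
Answer: 1217

Derivation:
vaddr = 225 = 0b0011100001
Split: l1_idx=0, l2_idx=7, offset=1
L1[0] = 0
L2[0][7] = 38
paddr = 38 * 32 + 1 = 1217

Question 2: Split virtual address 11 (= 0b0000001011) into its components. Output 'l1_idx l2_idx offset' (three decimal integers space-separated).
Answer: 0 0 11

Derivation:
vaddr = 11 = 0b0000001011
  top 2 bits -> l1_idx = 0
  next 3 bits -> l2_idx = 0
  bottom 5 bits -> offset = 11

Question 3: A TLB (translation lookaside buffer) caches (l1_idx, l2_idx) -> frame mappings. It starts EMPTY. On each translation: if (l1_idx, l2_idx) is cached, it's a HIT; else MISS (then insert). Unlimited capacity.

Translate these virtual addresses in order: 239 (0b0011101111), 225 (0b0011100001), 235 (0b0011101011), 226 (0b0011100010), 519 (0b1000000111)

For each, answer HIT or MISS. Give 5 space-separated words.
Answer: MISS HIT HIT HIT MISS

Derivation:
vaddr=239: (0,7) not in TLB -> MISS, insert
vaddr=225: (0,7) in TLB -> HIT
vaddr=235: (0,7) in TLB -> HIT
vaddr=226: (0,7) in TLB -> HIT
vaddr=519: (2,0) not in TLB -> MISS, insert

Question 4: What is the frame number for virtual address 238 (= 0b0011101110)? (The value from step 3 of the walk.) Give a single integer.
Answer: 38

Derivation:
vaddr = 238: l1_idx=0, l2_idx=7
L1[0] = 0; L2[0][7] = 38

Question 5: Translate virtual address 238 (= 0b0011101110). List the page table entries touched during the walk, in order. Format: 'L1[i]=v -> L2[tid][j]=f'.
Answer: L1[0]=0 -> L2[0][7]=38

Derivation:
vaddr = 238 = 0b0011101110
Split: l1_idx=0, l2_idx=7, offset=14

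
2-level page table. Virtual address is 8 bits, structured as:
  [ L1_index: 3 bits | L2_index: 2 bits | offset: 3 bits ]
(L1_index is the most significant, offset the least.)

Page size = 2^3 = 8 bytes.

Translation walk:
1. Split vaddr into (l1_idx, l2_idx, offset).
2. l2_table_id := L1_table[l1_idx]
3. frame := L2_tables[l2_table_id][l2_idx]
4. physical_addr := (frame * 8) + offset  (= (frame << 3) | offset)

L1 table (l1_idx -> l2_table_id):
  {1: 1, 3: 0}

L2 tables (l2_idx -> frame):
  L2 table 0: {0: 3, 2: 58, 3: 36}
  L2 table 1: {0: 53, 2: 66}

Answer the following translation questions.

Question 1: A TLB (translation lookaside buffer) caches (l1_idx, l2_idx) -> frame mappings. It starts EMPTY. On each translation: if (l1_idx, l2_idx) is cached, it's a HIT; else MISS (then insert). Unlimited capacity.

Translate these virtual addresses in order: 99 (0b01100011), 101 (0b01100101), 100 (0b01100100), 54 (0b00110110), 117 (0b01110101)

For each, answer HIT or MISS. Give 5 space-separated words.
vaddr=99: (3,0) not in TLB -> MISS, insert
vaddr=101: (3,0) in TLB -> HIT
vaddr=100: (3,0) in TLB -> HIT
vaddr=54: (1,2) not in TLB -> MISS, insert
vaddr=117: (3,2) not in TLB -> MISS, insert

Answer: MISS HIT HIT MISS MISS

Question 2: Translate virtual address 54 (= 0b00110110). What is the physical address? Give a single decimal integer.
vaddr = 54 = 0b00110110
Split: l1_idx=1, l2_idx=2, offset=6
L1[1] = 1
L2[1][2] = 66
paddr = 66 * 8 + 6 = 534

Answer: 534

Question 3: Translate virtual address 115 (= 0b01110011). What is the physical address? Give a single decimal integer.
vaddr = 115 = 0b01110011
Split: l1_idx=3, l2_idx=2, offset=3
L1[3] = 0
L2[0][2] = 58
paddr = 58 * 8 + 3 = 467

Answer: 467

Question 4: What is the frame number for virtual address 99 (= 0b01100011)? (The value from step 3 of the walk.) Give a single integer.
Answer: 3

Derivation:
vaddr = 99: l1_idx=3, l2_idx=0
L1[3] = 0; L2[0][0] = 3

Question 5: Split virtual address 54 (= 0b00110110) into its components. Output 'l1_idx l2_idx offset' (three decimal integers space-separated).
vaddr = 54 = 0b00110110
  top 3 bits -> l1_idx = 1
  next 2 bits -> l2_idx = 2
  bottom 3 bits -> offset = 6

Answer: 1 2 6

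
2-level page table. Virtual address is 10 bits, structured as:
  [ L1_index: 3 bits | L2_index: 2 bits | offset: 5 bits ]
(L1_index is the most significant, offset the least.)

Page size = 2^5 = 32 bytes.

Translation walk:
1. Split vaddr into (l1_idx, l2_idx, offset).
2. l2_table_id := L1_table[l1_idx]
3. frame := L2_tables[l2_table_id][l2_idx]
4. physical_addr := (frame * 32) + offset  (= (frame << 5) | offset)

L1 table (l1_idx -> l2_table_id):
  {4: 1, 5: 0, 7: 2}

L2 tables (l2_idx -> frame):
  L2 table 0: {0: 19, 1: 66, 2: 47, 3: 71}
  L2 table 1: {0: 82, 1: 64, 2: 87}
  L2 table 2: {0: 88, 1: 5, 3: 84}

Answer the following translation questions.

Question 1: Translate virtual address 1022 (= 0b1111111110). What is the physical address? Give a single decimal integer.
vaddr = 1022 = 0b1111111110
Split: l1_idx=7, l2_idx=3, offset=30
L1[7] = 2
L2[2][3] = 84
paddr = 84 * 32 + 30 = 2718

Answer: 2718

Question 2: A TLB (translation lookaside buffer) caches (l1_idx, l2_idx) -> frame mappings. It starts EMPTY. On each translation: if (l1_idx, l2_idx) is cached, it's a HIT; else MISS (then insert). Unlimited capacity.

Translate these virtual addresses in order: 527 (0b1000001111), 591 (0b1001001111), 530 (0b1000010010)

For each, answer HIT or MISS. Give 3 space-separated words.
Answer: MISS MISS HIT

Derivation:
vaddr=527: (4,0) not in TLB -> MISS, insert
vaddr=591: (4,2) not in TLB -> MISS, insert
vaddr=530: (4,0) in TLB -> HIT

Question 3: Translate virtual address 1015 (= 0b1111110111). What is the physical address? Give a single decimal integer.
Answer: 2711

Derivation:
vaddr = 1015 = 0b1111110111
Split: l1_idx=7, l2_idx=3, offset=23
L1[7] = 2
L2[2][3] = 84
paddr = 84 * 32 + 23 = 2711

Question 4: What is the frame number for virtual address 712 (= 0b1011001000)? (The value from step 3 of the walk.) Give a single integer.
Answer: 47

Derivation:
vaddr = 712: l1_idx=5, l2_idx=2
L1[5] = 0; L2[0][2] = 47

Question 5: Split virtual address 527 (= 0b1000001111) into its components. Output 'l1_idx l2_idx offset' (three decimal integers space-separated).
Answer: 4 0 15

Derivation:
vaddr = 527 = 0b1000001111
  top 3 bits -> l1_idx = 4
  next 2 bits -> l2_idx = 0
  bottom 5 bits -> offset = 15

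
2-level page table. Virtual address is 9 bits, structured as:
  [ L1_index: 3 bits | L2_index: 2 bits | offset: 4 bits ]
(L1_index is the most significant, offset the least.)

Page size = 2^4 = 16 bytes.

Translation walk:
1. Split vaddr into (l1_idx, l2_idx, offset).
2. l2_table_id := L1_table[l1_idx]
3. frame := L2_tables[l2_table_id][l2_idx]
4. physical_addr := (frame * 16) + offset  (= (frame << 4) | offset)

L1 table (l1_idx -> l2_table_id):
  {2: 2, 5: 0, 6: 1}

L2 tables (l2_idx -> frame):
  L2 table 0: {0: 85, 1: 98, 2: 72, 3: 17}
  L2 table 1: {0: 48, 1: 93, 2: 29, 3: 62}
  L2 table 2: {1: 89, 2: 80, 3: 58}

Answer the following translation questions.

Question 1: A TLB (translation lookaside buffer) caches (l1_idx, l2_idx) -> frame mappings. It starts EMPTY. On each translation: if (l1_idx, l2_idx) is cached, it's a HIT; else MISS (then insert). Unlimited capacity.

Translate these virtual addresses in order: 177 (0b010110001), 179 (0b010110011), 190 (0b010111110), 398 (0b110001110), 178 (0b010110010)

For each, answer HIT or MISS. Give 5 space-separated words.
vaddr=177: (2,3) not in TLB -> MISS, insert
vaddr=179: (2,3) in TLB -> HIT
vaddr=190: (2,3) in TLB -> HIT
vaddr=398: (6,0) not in TLB -> MISS, insert
vaddr=178: (2,3) in TLB -> HIT

Answer: MISS HIT HIT MISS HIT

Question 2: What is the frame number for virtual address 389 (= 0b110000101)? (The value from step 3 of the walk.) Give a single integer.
vaddr = 389: l1_idx=6, l2_idx=0
L1[6] = 1; L2[1][0] = 48

Answer: 48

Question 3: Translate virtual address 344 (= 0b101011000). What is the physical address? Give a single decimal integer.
Answer: 1576

Derivation:
vaddr = 344 = 0b101011000
Split: l1_idx=5, l2_idx=1, offset=8
L1[5] = 0
L2[0][1] = 98
paddr = 98 * 16 + 8 = 1576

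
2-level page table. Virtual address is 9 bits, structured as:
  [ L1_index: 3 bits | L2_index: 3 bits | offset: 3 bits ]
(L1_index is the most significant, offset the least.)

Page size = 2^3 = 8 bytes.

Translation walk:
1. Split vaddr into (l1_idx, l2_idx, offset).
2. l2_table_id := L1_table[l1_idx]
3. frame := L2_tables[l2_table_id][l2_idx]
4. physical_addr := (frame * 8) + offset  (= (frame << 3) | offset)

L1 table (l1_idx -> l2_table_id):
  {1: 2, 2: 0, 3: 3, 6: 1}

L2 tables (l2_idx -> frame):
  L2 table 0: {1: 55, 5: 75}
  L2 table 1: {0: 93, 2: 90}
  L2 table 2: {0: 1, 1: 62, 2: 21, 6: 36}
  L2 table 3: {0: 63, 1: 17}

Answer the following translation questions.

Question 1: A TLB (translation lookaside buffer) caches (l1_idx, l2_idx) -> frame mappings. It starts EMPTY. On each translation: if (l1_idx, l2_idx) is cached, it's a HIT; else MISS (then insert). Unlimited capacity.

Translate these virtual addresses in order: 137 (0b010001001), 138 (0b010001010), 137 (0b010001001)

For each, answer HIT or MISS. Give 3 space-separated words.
Answer: MISS HIT HIT

Derivation:
vaddr=137: (2,1) not in TLB -> MISS, insert
vaddr=138: (2,1) in TLB -> HIT
vaddr=137: (2,1) in TLB -> HIT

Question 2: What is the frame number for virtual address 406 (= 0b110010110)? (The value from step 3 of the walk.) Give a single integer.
vaddr = 406: l1_idx=6, l2_idx=2
L1[6] = 1; L2[1][2] = 90

Answer: 90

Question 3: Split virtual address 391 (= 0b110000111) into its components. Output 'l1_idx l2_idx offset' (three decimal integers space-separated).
Answer: 6 0 7

Derivation:
vaddr = 391 = 0b110000111
  top 3 bits -> l1_idx = 6
  next 3 bits -> l2_idx = 0
  bottom 3 bits -> offset = 7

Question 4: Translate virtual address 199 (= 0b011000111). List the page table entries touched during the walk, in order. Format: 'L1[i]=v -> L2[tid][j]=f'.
vaddr = 199 = 0b011000111
Split: l1_idx=3, l2_idx=0, offset=7

Answer: L1[3]=3 -> L2[3][0]=63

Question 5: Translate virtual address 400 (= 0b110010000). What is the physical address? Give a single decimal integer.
vaddr = 400 = 0b110010000
Split: l1_idx=6, l2_idx=2, offset=0
L1[6] = 1
L2[1][2] = 90
paddr = 90 * 8 + 0 = 720

Answer: 720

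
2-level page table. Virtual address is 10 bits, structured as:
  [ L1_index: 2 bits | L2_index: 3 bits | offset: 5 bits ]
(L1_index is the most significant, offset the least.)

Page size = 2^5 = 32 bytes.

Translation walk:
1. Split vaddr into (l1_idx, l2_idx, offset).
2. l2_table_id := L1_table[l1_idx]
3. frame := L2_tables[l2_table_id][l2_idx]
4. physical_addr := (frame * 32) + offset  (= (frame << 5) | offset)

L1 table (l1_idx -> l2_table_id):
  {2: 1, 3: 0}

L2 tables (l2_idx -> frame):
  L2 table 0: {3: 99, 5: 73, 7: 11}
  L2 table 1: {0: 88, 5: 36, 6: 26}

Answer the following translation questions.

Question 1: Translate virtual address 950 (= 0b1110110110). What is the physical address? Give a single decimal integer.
Answer: 2358

Derivation:
vaddr = 950 = 0b1110110110
Split: l1_idx=3, l2_idx=5, offset=22
L1[3] = 0
L2[0][5] = 73
paddr = 73 * 32 + 22 = 2358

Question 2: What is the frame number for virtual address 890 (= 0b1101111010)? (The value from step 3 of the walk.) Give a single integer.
Answer: 99

Derivation:
vaddr = 890: l1_idx=3, l2_idx=3
L1[3] = 0; L2[0][3] = 99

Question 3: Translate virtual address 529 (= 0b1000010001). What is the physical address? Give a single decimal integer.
Answer: 2833

Derivation:
vaddr = 529 = 0b1000010001
Split: l1_idx=2, l2_idx=0, offset=17
L1[2] = 1
L2[1][0] = 88
paddr = 88 * 32 + 17 = 2833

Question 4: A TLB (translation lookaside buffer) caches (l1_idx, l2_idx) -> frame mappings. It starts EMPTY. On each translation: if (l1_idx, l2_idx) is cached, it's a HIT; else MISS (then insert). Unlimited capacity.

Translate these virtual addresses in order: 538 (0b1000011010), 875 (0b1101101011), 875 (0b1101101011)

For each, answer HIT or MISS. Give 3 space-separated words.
Answer: MISS MISS HIT

Derivation:
vaddr=538: (2,0) not in TLB -> MISS, insert
vaddr=875: (3,3) not in TLB -> MISS, insert
vaddr=875: (3,3) in TLB -> HIT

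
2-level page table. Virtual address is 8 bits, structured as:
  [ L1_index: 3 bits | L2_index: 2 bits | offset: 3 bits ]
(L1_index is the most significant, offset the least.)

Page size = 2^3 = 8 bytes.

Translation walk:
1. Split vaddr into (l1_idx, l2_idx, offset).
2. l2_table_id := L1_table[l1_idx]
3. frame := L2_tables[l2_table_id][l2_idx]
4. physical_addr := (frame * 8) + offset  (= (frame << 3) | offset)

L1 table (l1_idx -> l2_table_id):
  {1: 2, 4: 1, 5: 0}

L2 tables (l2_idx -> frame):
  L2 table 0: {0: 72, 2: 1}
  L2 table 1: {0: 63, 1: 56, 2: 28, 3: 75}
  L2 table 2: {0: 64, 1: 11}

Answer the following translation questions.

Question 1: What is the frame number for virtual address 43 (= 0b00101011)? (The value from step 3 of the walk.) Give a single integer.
Answer: 11

Derivation:
vaddr = 43: l1_idx=1, l2_idx=1
L1[1] = 2; L2[2][1] = 11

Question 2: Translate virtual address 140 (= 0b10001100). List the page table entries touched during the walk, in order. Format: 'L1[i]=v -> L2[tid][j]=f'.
Answer: L1[4]=1 -> L2[1][1]=56

Derivation:
vaddr = 140 = 0b10001100
Split: l1_idx=4, l2_idx=1, offset=4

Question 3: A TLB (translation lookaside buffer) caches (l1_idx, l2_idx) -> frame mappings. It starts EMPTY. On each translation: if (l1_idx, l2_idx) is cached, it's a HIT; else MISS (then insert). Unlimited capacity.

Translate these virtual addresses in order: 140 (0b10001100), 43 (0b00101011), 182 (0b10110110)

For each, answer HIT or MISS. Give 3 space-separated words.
Answer: MISS MISS MISS

Derivation:
vaddr=140: (4,1) not in TLB -> MISS, insert
vaddr=43: (1,1) not in TLB -> MISS, insert
vaddr=182: (5,2) not in TLB -> MISS, insert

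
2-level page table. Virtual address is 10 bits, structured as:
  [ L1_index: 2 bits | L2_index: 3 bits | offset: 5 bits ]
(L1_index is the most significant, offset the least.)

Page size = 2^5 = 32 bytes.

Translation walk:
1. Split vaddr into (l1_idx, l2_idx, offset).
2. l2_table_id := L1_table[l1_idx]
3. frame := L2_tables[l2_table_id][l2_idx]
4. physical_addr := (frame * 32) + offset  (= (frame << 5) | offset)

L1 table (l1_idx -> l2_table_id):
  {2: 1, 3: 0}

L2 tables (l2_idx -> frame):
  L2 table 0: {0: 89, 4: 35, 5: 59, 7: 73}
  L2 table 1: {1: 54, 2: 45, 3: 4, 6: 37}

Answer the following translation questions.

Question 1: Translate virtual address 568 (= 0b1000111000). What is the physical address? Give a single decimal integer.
Answer: 1752

Derivation:
vaddr = 568 = 0b1000111000
Split: l1_idx=2, l2_idx=1, offset=24
L1[2] = 1
L2[1][1] = 54
paddr = 54 * 32 + 24 = 1752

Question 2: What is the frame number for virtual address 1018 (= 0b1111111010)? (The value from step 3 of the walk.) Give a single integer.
vaddr = 1018: l1_idx=3, l2_idx=7
L1[3] = 0; L2[0][7] = 73

Answer: 73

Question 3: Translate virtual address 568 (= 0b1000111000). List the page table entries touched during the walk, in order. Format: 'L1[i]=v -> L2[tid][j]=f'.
Answer: L1[2]=1 -> L2[1][1]=54

Derivation:
vaddr = 568 = 0b1000111000
Split: l1_idx=2, l2_idx=1, offset=24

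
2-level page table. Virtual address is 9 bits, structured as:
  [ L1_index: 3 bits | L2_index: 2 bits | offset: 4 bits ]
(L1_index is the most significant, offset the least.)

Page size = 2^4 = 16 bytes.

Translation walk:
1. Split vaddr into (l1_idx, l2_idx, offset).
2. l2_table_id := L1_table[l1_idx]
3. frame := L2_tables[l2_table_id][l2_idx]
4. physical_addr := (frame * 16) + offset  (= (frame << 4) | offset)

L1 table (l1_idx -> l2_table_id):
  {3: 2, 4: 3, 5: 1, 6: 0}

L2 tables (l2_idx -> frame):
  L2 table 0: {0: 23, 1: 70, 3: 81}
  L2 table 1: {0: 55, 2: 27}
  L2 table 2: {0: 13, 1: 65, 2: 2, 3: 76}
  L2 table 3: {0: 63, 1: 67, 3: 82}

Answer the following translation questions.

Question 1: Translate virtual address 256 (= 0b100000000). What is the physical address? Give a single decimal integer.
Answer: 1008

Derivation:
vaddr = 256 = 0b100000000
Split: l1_idx=4, l2_idx=0, offset=0
L1[4] = 3
L2[3][0] = 63
paddr = 63 * 16 + 0 = 1008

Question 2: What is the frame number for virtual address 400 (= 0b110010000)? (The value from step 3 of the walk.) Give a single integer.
Answer: 70

Derivation:
vaddr = 400: l1_idx=6, l2_idx=1
L1[6] = 0; L2[0][1] = 70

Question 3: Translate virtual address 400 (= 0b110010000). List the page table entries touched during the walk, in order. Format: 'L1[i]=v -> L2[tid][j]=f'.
vaddr = 400 = 0b110010000
Split: l1_idx=6, l2_idx=1, offset=0

Answer: L1[6]=0 -> L2[0][1]=70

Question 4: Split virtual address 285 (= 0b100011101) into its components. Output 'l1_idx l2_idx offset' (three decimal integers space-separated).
vaddr = 285 = 0b100011101
  top 3 bits -> l1_idx = 4
  next 2 bits -> l2_idx = 1
  bottom 4 bits -> offset = 13

Answer: 4 1 13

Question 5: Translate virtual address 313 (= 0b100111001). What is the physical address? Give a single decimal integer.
Answer: 1321

Derivation:
vaddr = 313 = 0b100111001
Split: l1_idx=4, l2_idx=3, offset=9
L1[4] = 3
L2[3][3] = 82
paddr = 82 * 16 + 9 = 1321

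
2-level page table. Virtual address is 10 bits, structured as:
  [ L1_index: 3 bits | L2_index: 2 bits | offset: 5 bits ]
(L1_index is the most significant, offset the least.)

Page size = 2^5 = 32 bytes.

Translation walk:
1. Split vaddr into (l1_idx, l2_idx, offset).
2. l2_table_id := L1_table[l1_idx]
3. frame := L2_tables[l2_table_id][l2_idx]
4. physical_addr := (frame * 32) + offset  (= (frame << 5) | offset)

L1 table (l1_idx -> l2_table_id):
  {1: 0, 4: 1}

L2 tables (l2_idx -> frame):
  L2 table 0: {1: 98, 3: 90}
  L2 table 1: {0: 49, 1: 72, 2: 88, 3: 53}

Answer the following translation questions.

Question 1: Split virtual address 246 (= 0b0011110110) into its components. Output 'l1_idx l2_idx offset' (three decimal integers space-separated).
vaddr = 246 = 0b0011110110
  top 3 bits -> l1_idx = 1
  next 2 bits -> l2_idx = 3
  bottom 5 bits -> offset = 22

Answer: 1 3 22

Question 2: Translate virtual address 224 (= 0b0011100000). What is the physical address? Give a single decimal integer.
Answer: 2880

Derivation:
vaddr = 224 = 0b0011100000
Split: l1_idx=1, l2_idx=3, offset=0
L1[1] = 0
L2[0][3] = 90
paddr = 90 * 32 + 0 = 2880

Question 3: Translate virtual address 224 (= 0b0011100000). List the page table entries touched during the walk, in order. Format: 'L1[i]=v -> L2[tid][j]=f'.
Answer: L1[1]=0 -> L2[0][3]=90

Derivation:
vaddr = 224 = 0b0011100000
Split: l1_idx=1, l2_idx=3, offset=0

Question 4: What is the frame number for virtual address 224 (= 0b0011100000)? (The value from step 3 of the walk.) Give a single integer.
Answer: 90

Derivation:
vaddr = 224: l1_idx=1, l2_idx=3
L1[1] = 0; L2[0][3] = 90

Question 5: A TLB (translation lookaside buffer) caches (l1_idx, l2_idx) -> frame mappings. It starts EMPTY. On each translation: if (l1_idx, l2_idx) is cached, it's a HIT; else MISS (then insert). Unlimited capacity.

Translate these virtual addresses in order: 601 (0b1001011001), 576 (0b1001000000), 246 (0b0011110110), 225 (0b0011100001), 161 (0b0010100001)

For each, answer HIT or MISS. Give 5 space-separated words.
vaddr=601: (4,2) not in TLB -> MISS, insert
vaddr=576: (4,2) in TLB -> HIT
vaddr=246: (1,3) not in TLB -> MISS, insert
vaddr=225: (1,3) in TLB -> HIT
vaddr=161: (1,1) not in TLB -> MISS, insert

Answer: MISS HIT MISS HIT MISS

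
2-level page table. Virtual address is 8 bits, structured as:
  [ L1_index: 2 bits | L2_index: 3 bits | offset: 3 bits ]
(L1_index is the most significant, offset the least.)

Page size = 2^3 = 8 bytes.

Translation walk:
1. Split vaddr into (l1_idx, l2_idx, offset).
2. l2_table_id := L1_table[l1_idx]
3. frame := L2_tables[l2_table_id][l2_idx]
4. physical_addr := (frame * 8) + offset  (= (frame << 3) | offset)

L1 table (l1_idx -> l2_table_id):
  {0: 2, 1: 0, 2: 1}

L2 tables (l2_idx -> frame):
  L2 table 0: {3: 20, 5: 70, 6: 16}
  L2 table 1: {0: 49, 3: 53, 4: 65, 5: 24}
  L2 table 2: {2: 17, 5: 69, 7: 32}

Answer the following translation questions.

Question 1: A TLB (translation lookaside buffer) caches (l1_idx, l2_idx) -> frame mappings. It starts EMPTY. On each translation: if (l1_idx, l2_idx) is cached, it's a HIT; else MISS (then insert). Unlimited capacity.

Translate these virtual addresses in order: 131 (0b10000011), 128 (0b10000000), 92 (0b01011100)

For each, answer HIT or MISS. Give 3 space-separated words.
vaddr=131: (2,0) not in TLB -> MISS, insert
vaddr=128: (2,0) in TLB -> HIT
vaddr=92: (1,3) not in TLB -> MISS, insert

Answer: MISS HIT MISS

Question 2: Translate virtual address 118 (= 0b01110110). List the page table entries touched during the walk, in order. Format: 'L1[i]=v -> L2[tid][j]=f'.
vaddr = 118 = 0b01110110
Split: l1_idx=1, l2_idx=6, offset=6

Answer: L1[1]=0 -> L2[0][6]=16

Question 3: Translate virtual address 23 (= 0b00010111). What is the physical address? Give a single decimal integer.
Answer: 143

Derivation:
vaddr = 23 = 0b00010111
Split: l1_idx=0, l2_idx=2, offset=7
L1[0] = 2
L2[2][2] = 17
paddr = 17 * 8 + 7 = 143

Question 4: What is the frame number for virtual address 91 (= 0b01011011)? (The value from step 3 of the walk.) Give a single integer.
vaddr = 91: l1_idx=1, l2_idx=3
L1[1] = 0; L2[0][3] = 20

Answer: 20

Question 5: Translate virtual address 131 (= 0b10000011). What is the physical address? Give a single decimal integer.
Answer: 395

Derivation:
vaddr = 131 = 0b10000011
Split: l1_idx=2, l2_idx=0, offset=3
L1[2] = 1
L2[1][0] = 49
paddr = 49 * 8 + 3 = 395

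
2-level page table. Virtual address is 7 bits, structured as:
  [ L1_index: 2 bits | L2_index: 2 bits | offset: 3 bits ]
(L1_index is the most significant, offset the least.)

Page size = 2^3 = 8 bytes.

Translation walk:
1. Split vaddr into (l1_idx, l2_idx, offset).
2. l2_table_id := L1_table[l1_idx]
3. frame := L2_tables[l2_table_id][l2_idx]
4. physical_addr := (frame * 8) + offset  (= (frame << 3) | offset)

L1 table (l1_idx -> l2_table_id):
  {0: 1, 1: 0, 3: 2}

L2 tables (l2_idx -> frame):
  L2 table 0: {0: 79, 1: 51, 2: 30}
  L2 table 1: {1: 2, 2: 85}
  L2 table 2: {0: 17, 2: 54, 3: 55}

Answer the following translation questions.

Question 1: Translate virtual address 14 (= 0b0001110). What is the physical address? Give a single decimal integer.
vaddr = 14 = 0b0001110
Split: l1_idx=0, l2_idx=1, offset=6
L1[0] = 1
L2[1][1] = 2
paddr = 2 * 8 + 6 = 22

Answer: 22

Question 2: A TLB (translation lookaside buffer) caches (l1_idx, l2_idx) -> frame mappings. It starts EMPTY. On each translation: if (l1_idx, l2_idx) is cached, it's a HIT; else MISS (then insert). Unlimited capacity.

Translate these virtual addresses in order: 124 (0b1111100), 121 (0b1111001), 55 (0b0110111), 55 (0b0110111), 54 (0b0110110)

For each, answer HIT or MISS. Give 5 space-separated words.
vaddr=124: (3,3) not in TLB -> MISS, insert
vaddr=121: (3,3) in TLB -> HIT
vaddr=55: (1,2) not in TLB -> MISS, insert
vaddr=55: (1,2) in TLB -> HIT
vaddr=54: (1,2) in TLB -> HIT

Answer: MISS HIT MISS HIT HIT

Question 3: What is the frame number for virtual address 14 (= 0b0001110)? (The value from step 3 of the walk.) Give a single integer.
vaddr = 14: l1_idx=0, l2_idx=1
L1[0] = 1; L2[1][1] = 2

Answer: 2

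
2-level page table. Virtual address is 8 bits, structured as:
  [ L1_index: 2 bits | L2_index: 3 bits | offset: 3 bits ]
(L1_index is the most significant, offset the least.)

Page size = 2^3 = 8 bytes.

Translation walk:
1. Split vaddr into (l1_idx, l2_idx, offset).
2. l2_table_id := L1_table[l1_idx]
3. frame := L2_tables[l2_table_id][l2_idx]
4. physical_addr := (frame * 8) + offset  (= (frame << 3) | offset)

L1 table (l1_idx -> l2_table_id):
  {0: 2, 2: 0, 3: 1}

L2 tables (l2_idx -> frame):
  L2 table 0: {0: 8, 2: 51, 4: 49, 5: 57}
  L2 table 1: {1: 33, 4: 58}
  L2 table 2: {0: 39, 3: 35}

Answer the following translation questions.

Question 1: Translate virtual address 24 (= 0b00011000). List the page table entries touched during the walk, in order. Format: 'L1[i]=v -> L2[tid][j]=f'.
Answer: L1[0]=2 -> L2[2][3]=35

Derivation:
vaddr = 24 = 0b00011000
Split: l1_idx=0, l2_idx=3, offset=0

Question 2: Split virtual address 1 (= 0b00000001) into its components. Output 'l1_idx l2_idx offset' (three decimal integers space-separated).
Answer: 0 0 1

Derivation:
vaddr = 1 = 0b00000001
  top 2 bits -> l1_idx = 0
  next 3 bits -> l2_idx = 0
  bottom 3 bits -> offset = 1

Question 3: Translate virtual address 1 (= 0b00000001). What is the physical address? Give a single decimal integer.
Answer: 313

Derivation:
vaddr = 1 = 0b00000001
Split: l1_idx=0, l2_idx=0, offset=1
L1[0] = 2
L2[2][0] = 39
paddr = 39 * 8 + 1 = 313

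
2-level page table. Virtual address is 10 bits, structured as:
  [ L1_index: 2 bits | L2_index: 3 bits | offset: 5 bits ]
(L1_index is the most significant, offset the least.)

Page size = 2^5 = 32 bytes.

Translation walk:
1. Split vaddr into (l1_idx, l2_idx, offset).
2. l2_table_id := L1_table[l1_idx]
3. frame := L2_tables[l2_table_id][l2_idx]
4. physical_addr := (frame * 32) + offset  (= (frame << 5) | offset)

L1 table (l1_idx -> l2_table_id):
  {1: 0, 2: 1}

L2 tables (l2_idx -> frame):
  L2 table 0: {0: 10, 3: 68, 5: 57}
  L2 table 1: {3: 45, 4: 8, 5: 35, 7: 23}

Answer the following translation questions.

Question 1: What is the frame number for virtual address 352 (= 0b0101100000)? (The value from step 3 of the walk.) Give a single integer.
vaddr = 352: l1_idx=1, l2_idx=3
L1[1] = 0; L2[0][3] = 68

Answer: 68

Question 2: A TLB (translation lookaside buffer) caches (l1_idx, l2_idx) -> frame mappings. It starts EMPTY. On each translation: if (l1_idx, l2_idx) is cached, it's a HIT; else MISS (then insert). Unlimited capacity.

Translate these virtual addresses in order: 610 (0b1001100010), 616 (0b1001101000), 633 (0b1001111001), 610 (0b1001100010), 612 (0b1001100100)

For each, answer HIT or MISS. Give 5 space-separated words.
Answer: MISS HIT HIT HIT HIT

Derivation:
vaddr=610: (2,3) not in TLB -> MISS, insert
vaddr=616: (2,3) in TLB -> HIT
vaddr=633: (2,3) in TLB -> HIT
vaddr=610: (2,3) in TLB -> HIT
vaddr=612: (2,3) in TLB -> HIT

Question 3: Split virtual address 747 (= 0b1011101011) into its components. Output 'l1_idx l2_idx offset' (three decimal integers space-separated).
vaddr = 747 = 0b1011101011
  top 2 bits -> l1_idx = 2
  next 3 bits -> l2_idx = 7
  bottom 5 bits -> offset = 11

Answer: 2 7 11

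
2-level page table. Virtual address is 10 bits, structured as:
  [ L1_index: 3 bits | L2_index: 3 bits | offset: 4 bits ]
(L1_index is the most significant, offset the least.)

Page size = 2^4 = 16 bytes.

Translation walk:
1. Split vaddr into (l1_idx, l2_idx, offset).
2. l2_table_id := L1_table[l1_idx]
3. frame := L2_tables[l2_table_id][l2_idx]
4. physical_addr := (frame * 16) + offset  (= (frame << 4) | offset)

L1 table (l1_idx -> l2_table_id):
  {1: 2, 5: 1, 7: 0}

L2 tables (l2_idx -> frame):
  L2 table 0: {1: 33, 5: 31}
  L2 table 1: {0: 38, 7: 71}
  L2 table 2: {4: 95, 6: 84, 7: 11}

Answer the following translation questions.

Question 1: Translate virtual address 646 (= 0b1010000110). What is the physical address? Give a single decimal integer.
Answer: 614

Derivation:
vaddr = 646 = 0b1010000110
Split: l1_idx=5, l2_idx=0, offset=6
L1[5] = 1
L2[1][0] = 38
paddr = 38 * 16 + 6 = 614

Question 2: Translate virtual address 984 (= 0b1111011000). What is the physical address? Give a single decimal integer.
vaddr = 984 = 0b1111011000
Split: l1_idx=7, l2_idx=5, offset=8
L1[7] = 0
L2[0][5] = 31
paddr = 31 * 16 + 8 = 504

Answer: 504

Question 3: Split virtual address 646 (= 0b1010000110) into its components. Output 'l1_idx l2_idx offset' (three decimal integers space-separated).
Answer: 5 0 6

Derivation:
vaddr = 646 = 0b1010000110
  top 3 bits -> l1_idx = 5
  next 3 bits -> l2_idx = 0
  bottom 4 bits -> offset = 6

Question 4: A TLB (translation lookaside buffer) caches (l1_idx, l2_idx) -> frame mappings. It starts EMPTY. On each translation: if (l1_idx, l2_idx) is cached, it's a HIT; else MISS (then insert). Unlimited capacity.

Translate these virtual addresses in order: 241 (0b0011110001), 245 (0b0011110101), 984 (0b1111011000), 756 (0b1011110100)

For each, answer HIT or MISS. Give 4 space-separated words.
vaddr=241: (1,7) not in TLB -> MISS, insert
vaddr=245: (1,7) in TLB -> HIT
vaddr=984: (7,5) not in TLB -> MISS, insert
vaddr=756: (5,7) not in TLB -> MISS, insert

Answer: MISS HIT MISS MISS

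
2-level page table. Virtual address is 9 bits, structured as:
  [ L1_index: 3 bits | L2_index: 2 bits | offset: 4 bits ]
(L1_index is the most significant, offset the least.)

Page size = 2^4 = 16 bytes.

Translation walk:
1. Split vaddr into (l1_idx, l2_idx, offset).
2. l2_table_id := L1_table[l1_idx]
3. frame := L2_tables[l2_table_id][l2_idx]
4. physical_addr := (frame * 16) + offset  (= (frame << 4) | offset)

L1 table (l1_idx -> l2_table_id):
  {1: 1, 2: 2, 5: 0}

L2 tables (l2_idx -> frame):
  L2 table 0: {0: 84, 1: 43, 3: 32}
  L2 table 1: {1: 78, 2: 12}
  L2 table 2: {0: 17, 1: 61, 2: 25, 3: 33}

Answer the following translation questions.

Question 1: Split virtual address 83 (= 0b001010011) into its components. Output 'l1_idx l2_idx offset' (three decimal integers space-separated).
Answer: 1 1 3

Derivation:
vaddr = 83 = 0b001010011
  top 3 bits -> l1_idx = 1
  next 2 bits -> l2_idx = 1
  bottom 4 bits -> offset = 3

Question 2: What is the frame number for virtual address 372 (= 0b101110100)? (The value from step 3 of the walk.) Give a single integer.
vaddr = 372: l1_idx=5, l2_idx=3
L1[5] = 0; L2[0][3] = 32

Answer: 32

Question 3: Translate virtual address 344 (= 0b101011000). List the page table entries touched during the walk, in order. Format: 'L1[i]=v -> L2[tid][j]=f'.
Answer: L1[5]=0 -> L2[0][1]=43

Derivation:
vaddr = 344 = 0b101011000
Split: l1_idx=5, l2_idx=1, offset=8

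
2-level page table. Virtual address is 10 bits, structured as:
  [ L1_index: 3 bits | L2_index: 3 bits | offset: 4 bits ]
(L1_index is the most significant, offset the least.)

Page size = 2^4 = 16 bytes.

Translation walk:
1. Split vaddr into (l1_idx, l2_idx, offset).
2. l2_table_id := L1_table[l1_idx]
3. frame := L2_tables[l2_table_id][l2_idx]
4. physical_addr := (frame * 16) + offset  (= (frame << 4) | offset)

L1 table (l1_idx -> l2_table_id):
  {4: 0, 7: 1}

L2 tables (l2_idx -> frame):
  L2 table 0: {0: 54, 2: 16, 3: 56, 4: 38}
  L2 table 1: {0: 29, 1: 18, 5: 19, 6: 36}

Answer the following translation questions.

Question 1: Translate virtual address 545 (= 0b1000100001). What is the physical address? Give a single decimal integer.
Answer: 257

Derivation:
vaddr = 545 = 0b1000100001
Split: l1_idx=4, l2_idx=2, offset=1
L1[4] = 0
L2[0][2] = 16
paddr = 16 * 16 + 1 = 257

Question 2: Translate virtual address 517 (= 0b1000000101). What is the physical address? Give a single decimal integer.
vaddr = 517 = 0b1000000101
Split: l1_idx=4, l2_idx=0, offset=5
L1[4] = 0
L2[0][0] = 54
paddr = 54 * 16 + 5 = 869

Answer: 869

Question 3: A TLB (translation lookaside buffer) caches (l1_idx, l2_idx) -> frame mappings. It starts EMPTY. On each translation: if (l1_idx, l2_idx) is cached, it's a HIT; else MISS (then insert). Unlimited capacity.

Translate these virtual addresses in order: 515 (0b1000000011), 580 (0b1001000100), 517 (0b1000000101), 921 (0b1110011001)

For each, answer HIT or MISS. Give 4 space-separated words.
Answer: MISS MISS HIT MISS

Derivation:
vaddr=515: (4,0) not in TLB -> MISS, insert
vaddr=580: (4,4) not in TLB -> MISS, insert
vaddr=517: (4,0) in TLB -> HIT
vaddr=921: (7,1) not in TLB -> MISS, insert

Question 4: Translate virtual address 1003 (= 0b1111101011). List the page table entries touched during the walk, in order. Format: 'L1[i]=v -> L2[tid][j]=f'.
Answer: L1[7]=1 -> L2[1][6]=36

Derivation:
vaddr = 1003 = 0b1111101011
Split: l1_idx=7, l2_idx=6, offset=11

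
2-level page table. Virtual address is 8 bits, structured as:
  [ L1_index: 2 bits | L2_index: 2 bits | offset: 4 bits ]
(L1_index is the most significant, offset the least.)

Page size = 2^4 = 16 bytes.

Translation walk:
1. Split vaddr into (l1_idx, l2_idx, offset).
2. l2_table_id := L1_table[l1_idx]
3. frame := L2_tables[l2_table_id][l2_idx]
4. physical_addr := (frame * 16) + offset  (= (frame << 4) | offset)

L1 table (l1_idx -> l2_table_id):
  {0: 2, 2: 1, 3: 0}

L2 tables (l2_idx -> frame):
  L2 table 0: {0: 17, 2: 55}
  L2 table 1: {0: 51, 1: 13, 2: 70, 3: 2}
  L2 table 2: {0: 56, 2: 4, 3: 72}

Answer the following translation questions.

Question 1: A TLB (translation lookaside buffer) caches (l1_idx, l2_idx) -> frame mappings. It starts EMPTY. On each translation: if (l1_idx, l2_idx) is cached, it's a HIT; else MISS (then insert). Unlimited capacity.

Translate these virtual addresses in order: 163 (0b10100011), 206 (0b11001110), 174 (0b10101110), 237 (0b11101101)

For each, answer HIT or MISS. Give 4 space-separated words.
Answer: MISS MISS HIT MISS

Derivation:
vaddr=163: (2,2) not in TLB -> MISS, insert
vaddr=206: (3,0) not in TLB -> MISS, insert
vaddr=174: (2,2) in TLB -> HIT
vaddr=237: (3,2) not in TLB -> MISS, insert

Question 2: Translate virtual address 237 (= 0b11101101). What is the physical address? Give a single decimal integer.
vaddr = 237 = 0b11101101
Split: l1_idx=3, l2_idx=2, offset=13
L1[3] = 0
L2[0][2] = 55
paddr = 55 * 16 + 13 = 893

Answer: 893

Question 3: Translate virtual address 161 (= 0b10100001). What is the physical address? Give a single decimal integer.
Answer: 1121

Derivation:
vaddr = 161 = 0b10100001
Split: l1_idx=2, l2_idx=2, offset=1
L1[2] = 1
L2[1][2] = 70
paddr = 70 * 16 + 1 = 1121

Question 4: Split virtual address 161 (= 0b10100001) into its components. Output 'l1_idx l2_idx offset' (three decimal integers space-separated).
Answer: 2 2 1

Derivation:
vaddr = 161 = 0b10100001
  top 2 bits -> l1_idx = 2
  next 2 bits -> l2_idx = 2
  bottom 4 bits -> offset = 1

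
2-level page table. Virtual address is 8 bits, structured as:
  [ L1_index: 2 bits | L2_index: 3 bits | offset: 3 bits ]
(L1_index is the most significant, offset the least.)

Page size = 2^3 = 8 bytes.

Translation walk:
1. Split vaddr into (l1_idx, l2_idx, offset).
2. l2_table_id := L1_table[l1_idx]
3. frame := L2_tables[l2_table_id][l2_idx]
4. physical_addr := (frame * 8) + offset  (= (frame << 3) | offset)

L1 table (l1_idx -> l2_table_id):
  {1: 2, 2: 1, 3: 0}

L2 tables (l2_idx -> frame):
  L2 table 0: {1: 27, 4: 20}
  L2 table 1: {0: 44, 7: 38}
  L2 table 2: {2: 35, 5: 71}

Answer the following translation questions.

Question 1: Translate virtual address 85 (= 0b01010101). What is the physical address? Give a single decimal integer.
Answer: 285

Derivation:
vaddr = 85 = 0b01010101
Split: l1_idx=1, l2_idx=2, offset=5
L1[1] = 2
L2[2][2] = 35
paddr = 35 * 8 + 5 = 285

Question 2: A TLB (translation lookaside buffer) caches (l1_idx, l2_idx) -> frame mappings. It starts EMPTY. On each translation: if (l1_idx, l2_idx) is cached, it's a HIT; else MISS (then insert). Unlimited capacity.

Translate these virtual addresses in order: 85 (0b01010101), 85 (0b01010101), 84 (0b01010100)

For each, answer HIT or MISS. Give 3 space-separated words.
vaddr=85: (1,2) not in TLB -> MISS, insert
vaddr=85: (1,2) in TLB -> HIT
vaddr=84: (1,2) in TLB -> HIT

Answer: MISS HIT HIT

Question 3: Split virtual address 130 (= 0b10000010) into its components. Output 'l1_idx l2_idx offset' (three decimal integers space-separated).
Answer: 2 0 2

Derivation:
vaddr = 130 = 0b10000010
  top 2 bits -> l1_idx = 2
  next 3 bits -> l2_idx = 0
  bottom 3 bits -> offset = 2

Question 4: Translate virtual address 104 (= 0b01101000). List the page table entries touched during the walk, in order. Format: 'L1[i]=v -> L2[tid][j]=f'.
vaddr = 104 = 0b01101000
Split: l1_idx=1, l2_idx=5, offset=0

Answer: L1[1]=2 -> L2[2][5]=71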